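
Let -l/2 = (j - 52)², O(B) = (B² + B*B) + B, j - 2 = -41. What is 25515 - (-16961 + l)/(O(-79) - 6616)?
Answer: 147688828/5787 ≈ 25521.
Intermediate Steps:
j = -39 (j = 2 - 41 = -39)
O(B) = B + 2*B² (O(B) = (B² + B²) + B = 2*B² + B = B + 2*B²)
l = -16562 (l = -2*(-39 - 52)² = -2*(-91)² = -2*8281 = -16562)
25515 - (-16961 + l)/(O(-79) - 6616) = 25515 - (-16961 - 16562)/(-79*(1 + 2*(-79)) - 6616) = 25515 - (-33523)/(-79*(1 - 158) - 6616) = 25515 - (-33523)/(-79*(-157) - 6616) = 25515 - (-33523)/(12403 - 6616) = 25515 - (-33523)/5787 = 25515 - 1*(-33523/5787) = 25515 + 33523/5787 = 147688828/5787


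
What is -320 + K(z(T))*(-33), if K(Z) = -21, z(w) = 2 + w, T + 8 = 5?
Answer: 373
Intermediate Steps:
T = -3 (T = -8 + 5 = -3)
-320 + K(z(T))*(-33) = -320 - 21*(-33) = -320 + 693 = 373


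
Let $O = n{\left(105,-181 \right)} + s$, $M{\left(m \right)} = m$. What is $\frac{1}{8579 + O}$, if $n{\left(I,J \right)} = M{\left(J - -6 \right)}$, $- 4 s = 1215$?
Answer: $\frac{4}{32401} \approx 0.00012345$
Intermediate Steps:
$s = - \frac{1215}{4}$ ($s = \left(- \frac{1}{4}\right) 1215 = - \frac{1215}{4} \approx -303.75$)
$n{\left(I,J \right)} = 6 + J$ ($n{\left(I,J \right)} = J - -6 = J + 6 = 6 + J$)
$O = - \frac{1915}{4}$ ($O = \left(6 - 181\right) - \frac{1215}{4} = -175 - \frac{1215}{4} = - \frac{1915}{4} \approx -478.75$)
$\frac{1}{8579 + O} = \frac{1}{8579 - \frac{1915}{4}} = \frac{1}{\frac{32401}{4}} = \frac{4}{32401}$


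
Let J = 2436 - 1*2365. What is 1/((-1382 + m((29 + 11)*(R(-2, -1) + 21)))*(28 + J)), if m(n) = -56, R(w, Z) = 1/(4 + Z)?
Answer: -1/142362 ≈ -7.0243e-6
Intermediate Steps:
J = 71 (J = 2436 - 2365 = 71)
1/((-1382 + m((29 + 11)*(R(-2, -1) + 21)))*(28 + J)) = 1/((-1382 - 56)*(28 + 71)) = 1/(-1438*99) = 1/(-142362) = -1/142362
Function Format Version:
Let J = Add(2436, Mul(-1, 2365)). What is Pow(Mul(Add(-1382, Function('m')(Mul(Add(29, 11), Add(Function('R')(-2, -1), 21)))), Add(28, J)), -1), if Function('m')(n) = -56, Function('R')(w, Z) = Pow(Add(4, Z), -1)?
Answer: Rational(-1, 142362) ≈ -7.0243e-6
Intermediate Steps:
J = 71 (J = Add(2436, -2365) = 71)
Pow(Mul(Add(-1382, Function('m')(Mul(Add(29, 11), Add(Function('R')(-2, -1), 21)))), Add(28, J)), -1) = Pow(Mul(Add(-1382, -56), Add(28, 71)), -1) = Pow(Mul(-1438, 99), -1) = Pow(-142362, -1) = Rational(-1, 142362)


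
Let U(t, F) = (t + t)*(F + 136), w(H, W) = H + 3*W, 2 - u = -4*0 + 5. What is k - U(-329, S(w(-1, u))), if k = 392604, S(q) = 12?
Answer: 489988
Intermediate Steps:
u = -3 (u = 2 - (-4*0 + 5) = 2 - (0 + 5) = 2 - 1*5 = 2 - 5 = -3)
U(t, F) = 2*t*(136 + F) (U(t, F) = (2*t)*(136 + F) = 2*t*(136 + F))
k - U(-329, S(w(-1, u))) = 392604 - 2*(-329)*(136 + 12) = 392604 - 2*(-329)*148 = 392604 - 1*(-97384) = 392604 + 97384 = 489988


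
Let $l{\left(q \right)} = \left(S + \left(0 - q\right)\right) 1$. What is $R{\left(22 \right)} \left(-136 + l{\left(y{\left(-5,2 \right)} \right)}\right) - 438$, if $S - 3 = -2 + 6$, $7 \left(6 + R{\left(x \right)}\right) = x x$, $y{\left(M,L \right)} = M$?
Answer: $- \frac{57874}{7} \approx -8267.7$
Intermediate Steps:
$R{\left(x \right)} = -6 + \frac{x^{2}}{7}$ ($R{\left(x \right)} = -6 + \frac{x x}{7} = -6 + \frac{x^{2}}{7}$)
$S = 7$ ($S = 3 + \left(-2 + 6\right) = 3 + 4 = 7$)
$l{\left(q \right)} = 7 - q$ ($l{\left(q \right)} = \left(7 + \left(0 - q\right)\right) 1 = \left(7 - q\right) 1 = 7 - q$)
$R{\left(22 \right)} \left(-136 + l{\left(y{\left(-5,2 \right)} \right)}\right) - 438 = \left(-6 + \frac{22^{2}}{7}\right) \left(-136 + \left(7 - -5\right)\right) - 438 = \left(-6 + \frac{1}{7} \cdot 484\right) \left(-136 + \left(7 + 5\right)\right) - 438 = \left(-6 + \frac{484}{7}\right) \left(-136 + 12\right) - 438 = \frac{442}{7} \left(-124\right) - 438 = - \frac{54808}{7} - 438 = - \frac{57874}{7}$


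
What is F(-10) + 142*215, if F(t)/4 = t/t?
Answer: 30534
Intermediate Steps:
F(t) = 4 (F(t) = 4*(t/t) = 4*1 = 4)
F(-10) + 142*215 = 4 + 142*215 = 4 + 30530 = 30534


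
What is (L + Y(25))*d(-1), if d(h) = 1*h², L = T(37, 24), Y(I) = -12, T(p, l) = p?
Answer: 25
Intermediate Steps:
L = 37
d(h) = h²
(L + Y(25))*d(-1) = (37 - 12)*(-1)² = 25*1 = 25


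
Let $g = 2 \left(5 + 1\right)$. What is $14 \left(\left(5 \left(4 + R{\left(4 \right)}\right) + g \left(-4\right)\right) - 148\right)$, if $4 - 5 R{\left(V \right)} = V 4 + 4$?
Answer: $-2688$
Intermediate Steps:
$g = 12$ ($g = 2 \cdot 6 = 12$)
$R{\left(V \right)} = - \frac{4 V}{5}$ ($R{\left(V \right)} = \frac{4}{5} - \frac{V 4 + 4}{5} = \frac{4}{5} - \frac{4 V + 4}{5} = \frac{4}{5} - \frac{4 + 4 V}{5} = \frac{4}{5} - \left(\frac{4}{5} + \frac{4 V}{5}\right) = - \frac{4 V}{5}$)
$14 \left(\left(5 \left(4 + R{\left(4 \right)}\right) + g \left(-4\right)\right) - 148\right) = 14 \left(\left(5 \left(4 - \frac{16}{5}\right) + 12 \left(-4\right)\right) - 148\right) = 14 \left(\left(5 \left(4 - \frac{16}{5}\right) - 48\right) - 148\right) = 14 \left(\left(5 \cdot \frac{4}{5} - 48\right) - 148\right) = 14 \left(\left(4 - 48\right) - 148\right) = 14 \left(-44 - 148\right) = 14 \left(-192\right) = -2688$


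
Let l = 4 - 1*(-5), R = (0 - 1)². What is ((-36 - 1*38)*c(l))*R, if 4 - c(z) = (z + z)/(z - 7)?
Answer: 370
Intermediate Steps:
R = 1 (R = (-1)² = 1)
l = 9 (l = 4 + 5 = 9)
c(z) = 4 - 2*z/(-7 + z) (c(z) = 4 - (z + z)/(z - 7) = 4 - 2*z/(-7 + z))
((-36 - 1*38)*c(l))*R = ((-36 - 1*38)*(2*(-14 + 9)/(-7 + 9)))*1 = ((-36 - 38)*(2*(-5)/2))*1 = -148*(-5)/2*1 = -74*(-5)*1 = 370*1 = 370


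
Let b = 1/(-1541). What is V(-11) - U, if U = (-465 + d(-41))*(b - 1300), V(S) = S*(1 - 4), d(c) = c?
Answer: -44070411/67 ≈ -6.5777e+5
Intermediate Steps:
b = -1/1541 ≈ -0.00064893
V(S) = -3*S (V(S) = S*(-3) = -3*S)
U = 44072622/67 (U = (-465 - 41)*(-1/1541 - 1300) = -506*(-2003301/1541) = 44072622/67 ≈ 6.5780e+5)
V(-11) - U = -3*(-11) - 1*44072622/67 = 33 - 44072622/67 = -44070411/67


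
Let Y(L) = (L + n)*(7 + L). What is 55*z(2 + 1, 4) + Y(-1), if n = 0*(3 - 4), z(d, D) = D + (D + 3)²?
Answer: 2909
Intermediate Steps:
z(d, D) = D + (3 + D)²
n = 0 (n = 0*(-1) = 0)
Y(L) = L*(7 + L) (Y(L) = (L + 0)*(7 + L) = L*(7 + L))
55*z(2 + 1, 4) + Y(-1) = 55*(4 + (3 + 4)²) - (7 - 1) = 55*(4 + 7²) - 1*6 = 55*(4 + 49) - 6 = 55*53 - 6 = 2915 - 6 = 2909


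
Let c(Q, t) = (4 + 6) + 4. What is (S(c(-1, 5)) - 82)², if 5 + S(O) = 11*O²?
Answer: 4280761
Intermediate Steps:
c(Q, t) = 14 (c(Q, t) = 10 + 4 = 14)
S(O) = -5 + 11*O²
(S(c(-1, 5)) - 82)² = ((-5 + 11*14²) - 82)² = ((-5 + 11*196) - 82)² = ((-5 + 2156) - 82)² = (2151 - 82)² = 2069² = 4280761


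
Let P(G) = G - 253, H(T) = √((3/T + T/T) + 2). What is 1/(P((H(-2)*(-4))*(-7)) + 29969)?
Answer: 7429/220759870 - 7*√6/441519740 ≈ 3.3613e-5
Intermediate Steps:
H(T) = √(3 + 3/T) (H(T) = √((3/T + 1) + 2) = √((1 + 3/T) + 2) = √(3 + 3/T))
P(G) = -253 + G
1/(P((H(-2)*(-4))*(-7)) + 29969) = 1/((-253 + (√(3 + 3/(-2))*(-4))*(-7)) + 29969) = 1/((-253 + (√(3 + 3*(-½))*(-4))*(-7)) + 29969) = 1/((-253 + (√(3 - 3/2)*(-4))*(-7)) + 29969) = 1/((-253 + (√(3/2)*(-4))*(-7)) + 29969) = 1/((-253 + ((√6/2)*(-4))*(-7)) + 29969) = 1/((-253 - 2*√6*(-7)) + 29969) = 1/((-253 + 14*√6) + 29969) = 1/(29716 + 14*√6)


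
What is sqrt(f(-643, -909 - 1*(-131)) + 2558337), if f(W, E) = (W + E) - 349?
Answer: 3*sqrt(284063) ≈ 1598.9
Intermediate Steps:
f(W, E) = -349 + E + W (f(W, E) = (E + W) - 349 = -349 + E + W)
sqrt(f(-643, -909 - 1*(-131)) + 2558337) = sqrt((-349 + (-909 - 1*(-131)) - 643) + 2558337) = sqrt((-349 + (-909 + 131) - 643) + 2558337) = sqrt((-349 - 778 - 643) + 2558337) = sqrt(-1770 + 2558337) = sqrt(2556567) = 3*sqrt(284063)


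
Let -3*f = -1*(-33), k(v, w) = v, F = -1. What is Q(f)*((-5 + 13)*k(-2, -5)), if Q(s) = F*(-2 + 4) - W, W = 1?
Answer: 48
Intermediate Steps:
f = -11 (f = -(-1)*(-33)/3 = -⅓*33 = -11)
Q(s) = -3 (Q(s) = -(-2 + 4) - 1*1 = -1*2 - 1 = -2 - 1 = -3)
Q(f)*((-5 + 13)*k(-2, -5)) = -3*(-5 + 13)*(-2) = -24*(-2) = -3*(-16) = 48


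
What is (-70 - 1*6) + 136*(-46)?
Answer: -6332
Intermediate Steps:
(-70 - 1*6) + 136*(-46) = (-70 - 6) - 6256 = -76 - 6256 = -6332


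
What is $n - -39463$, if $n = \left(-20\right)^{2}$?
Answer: $39863$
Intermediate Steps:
$n = 400$
$n - -39463 = 400 - -39463 = 400 + 39463 = 39863$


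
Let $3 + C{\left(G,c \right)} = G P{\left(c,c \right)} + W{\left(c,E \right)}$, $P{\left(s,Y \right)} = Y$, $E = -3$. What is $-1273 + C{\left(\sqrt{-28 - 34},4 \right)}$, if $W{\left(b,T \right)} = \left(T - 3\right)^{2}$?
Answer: $-1240 + 4 i \sqrt{62} \approx -1240.0 + 31.496 i$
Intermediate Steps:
$W{\left(b,T \right)} = \left(-3 + T\right)^{2}$
$C{\left(G,c \right)} = 33 + G c$ ($C{\left(G,c \right)} = -3 + \left(G c + \left(-3 - 3\right)^{2}\right) = -3 + \left(G c + \left(-6\right)^{2}\right) = -3 + \left(G c + 36\right) = -3 + \left(36 + G c\right) = 33 + G c$)
$-1273 + C{\left(\sqrt{-28 - 34},4 \right)} = -1273 + \left(33 + \sqrt{-28 - 34} \cdot 4\right) = -1273 + \left(33 + \sqrt{-62} \cdot 4\right) = -1273 + \left(33 + i \sqrt{62} \cdot 4\right) = -1273 + \left(33 + 4 i \sqrt{62}\right) = -1240 + 4 i \sqrt{62}$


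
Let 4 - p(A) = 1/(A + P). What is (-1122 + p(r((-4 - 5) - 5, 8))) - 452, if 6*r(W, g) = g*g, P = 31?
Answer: -196253/125 ≈ -1570.0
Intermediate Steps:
r(W, g) = g²/6 (r(W, g) = (g*g)/6 = g²/6)
p(A) = 4 - 1/(31 + A) (p(A) = 4 - 1/(A + 31) = 4 - 1/(31 + A))
(-1122 + p(r((-4 - 5) - 5, 8))) - 452 = (-1122 + (123 + 4*((⅙)*8²))/(31 + (⅙)*8²)) - 452 = (-1122 + (123 + 4*((⅙)*64))/(31 + (⅙)*64)) - 452 = (-1122 + (123 + 4*(32/3))/(31 + 32/3)) - 452 = (-1122 + (123 + 128/3)/(125/3)) - 452 = (-1122 + (3/125)*(497/3)) - 452 = (-1122 + 497/125) - 452 = -139753/125 - 452 = -196253/125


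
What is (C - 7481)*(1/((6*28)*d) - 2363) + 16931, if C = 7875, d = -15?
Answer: -1151754857/1260 ≈ -9.1409e+5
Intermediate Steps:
(C - 7481)*(1/((6*28)*d) - 2363) + 16931 = (7875 - 7481)*(1/((6*28)*(-15)) - 2363) + 16931 = 394*(1/(168*(-15)) - 2363) + 16931 = 394*(1/(-2520) - 2363) + 16931 = 394*(-1/2520 - 2363) + 16931 = 394*(-5954761/2520) + 16931 = -1173087917/1260 + 16931 = -1151754857/1260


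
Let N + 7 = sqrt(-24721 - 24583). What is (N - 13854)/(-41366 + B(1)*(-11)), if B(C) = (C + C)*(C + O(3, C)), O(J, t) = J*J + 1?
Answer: 13861/41608 - I*sqrt(12326)/20804 ≈ 0.33313 - 0.0053366*I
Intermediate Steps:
O(J, t) = 1 + J**2 (O(J, t) = J**2 + 1 = 1 + J**2)
B(C) = 2*C*(10 + C) (B(C) = (C + C)*(C + (1 + 3**2)) = (2*C)*(C + (1 + 9)) = (2*C)*(C + 10) = (2*C)*(10 + C) = 2*C*(10 + C))
N = -7 + 2*I*sqrt(12326) (N = -7 + sqrt(-24721 - 24583) = -7 + sqrt(-49304) = -7 + 2*I*sqrt(12326) ≈ -7.0 + 222.04*I)
(N - 13854)/(-41366 + B(1)*(-11)) = ((-7 + 2*I*sqrt(12326)) - 13854)/(-41366 + (2*1*(10 + 1))*(-11)) = (-13861 + 2*I*sqrt(12326))/(-41366 + (2*1*11)*(-11)) = (-13861 + 2*I*sqrt(12326))/(-41366 + 22*(-11)) = (-13861 + 2*I*sqrt(12326))/(-41366 - 242) = (-13861 + 2*I*sqrt(12326))/(-41608) = (-13861 + 2*I*sqrt(12326))*(-1/41608) = 13861/41608 - I*sqrt(12326)/20804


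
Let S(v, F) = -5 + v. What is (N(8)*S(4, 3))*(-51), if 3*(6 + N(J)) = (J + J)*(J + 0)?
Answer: 1870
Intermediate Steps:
N(J) = -6 + 2*J²/3 (N(J) = -6 + ((J + J)*(J + 0))/3 = -6 + ((2*J)*J)/3 = -6 + (2*J²)/3 = -6 + 2*J²/3)
(N(8)*S(4, 3))*(-51) = ((-6 + (⅔)*8²)*(-5 + 4))*(-51) = ((-6 + (⅔)*64)*(-1))*(-51) = ((-6 + 128/3)*(-1))*(-51) = ((110/3)*(-1))*(-51) = -110/3*(-51) = 1870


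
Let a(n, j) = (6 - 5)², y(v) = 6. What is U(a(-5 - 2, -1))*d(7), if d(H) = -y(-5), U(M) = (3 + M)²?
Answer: -96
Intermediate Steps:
a(n, j) = 1 (a(n, j) = 1² = 1)
d(H) = -6 (d(H) = -1*6 = -6)
U(a(-5 - 2, -1))*d(7) = (3 + 1)²*(-6) = 4²*(-6) = 16*(-6) = -96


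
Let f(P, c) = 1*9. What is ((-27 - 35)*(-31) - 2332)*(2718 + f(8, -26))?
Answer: -1118070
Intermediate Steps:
f(P, c) = 9
((-27 - 35)*(-31) - 2332)*(2718 + f(8, -26)) = ((-27 - 35)*(-31) - 2332)*(2718 + 9) = (-62*(-31) - 2332)*2727 = (1922 - 2332)*2727 = -410*2727 = -1118070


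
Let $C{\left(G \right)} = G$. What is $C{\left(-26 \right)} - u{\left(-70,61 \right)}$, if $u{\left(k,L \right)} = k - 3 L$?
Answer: $227$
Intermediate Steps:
$C{\left(-26 \right)} - u{\left(-70,61 \right)} = -26 - \left(-70 - 183\right) = -26 - -253 = -26 + 253 = 227$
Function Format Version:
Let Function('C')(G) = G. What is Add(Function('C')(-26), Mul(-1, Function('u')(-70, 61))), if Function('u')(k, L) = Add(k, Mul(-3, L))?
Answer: 227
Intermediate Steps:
Add(Function('C')(-26), Mul(-1, Function('u')(-70, 61))) = Add(-26, Mul(-1, Add(-70, Mul(-3, 61)))) = Add(-26, Mul(-1, Add(-70, -183))) = Add(-26, Mul(-1, -253)) = Add(-26, 253) = 227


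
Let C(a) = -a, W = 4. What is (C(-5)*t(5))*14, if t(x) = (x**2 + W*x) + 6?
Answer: 3570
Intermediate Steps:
t(x) = 6 + x**2 + 4*x (t(x) = (x**2 + 4*x) + 6 = 6 + x**2 + 4*x)
(C(-5)*t(5))*14 = ((-1*(-5))*(6 + 5**2 + 4*5))*14 = (5*(6 + 25 + 20))*14 = (5*51)*14 = 255*14 = 3570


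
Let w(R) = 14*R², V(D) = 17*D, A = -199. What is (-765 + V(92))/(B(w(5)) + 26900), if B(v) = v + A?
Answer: 799/27051 ≈ 0.029537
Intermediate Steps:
B(v) = -199 + v (B(v) = v - 199 = -199 + v)
(-765 + V(92))/(B(w(5)) + 26900) = (-765 + 17*92)/((-199 + 14*5²) + 26900) = (-765 + 1564)/((-199 + 14*25) + 26900) = 799/((-199 + 350) + 26900) = 799/(151 + 26900) = 799/27051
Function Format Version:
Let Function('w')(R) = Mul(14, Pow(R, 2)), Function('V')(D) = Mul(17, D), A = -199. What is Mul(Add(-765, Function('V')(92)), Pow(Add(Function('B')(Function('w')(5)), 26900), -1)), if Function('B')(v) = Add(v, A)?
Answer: Rational(799, 27051) ≈ 0.029537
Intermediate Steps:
Function('B')(v) = Add(-199, v) (Function('B')(v) = Add(v, -199) = Add(-199, v))
Mul(Add(-765, Function('V')(92)), Pow(Add(Function('B')(Function('w')(5)), 26900), -1)) = Mul(Add(-765, Mul(17, 92)), Pow(Add(Add(-199, Mul(14, Pow(5, 2))), 26900), -1)) = Mul(Add(-765, 1564), Pow(Add(Add(-199, Mul(14, 25)), 26900), -1)) = Mul(799, Pow(Add(Add(-199, 350), 26900), -1)) = Mul(799, Pow(Add(151, 26900), -1)) = Mul(799, Pow(27051, -1)) = Mul(799, Rational(1, 27051)) = Rational(799, 27051)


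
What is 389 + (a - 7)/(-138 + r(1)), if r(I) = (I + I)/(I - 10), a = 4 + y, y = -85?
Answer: 121177/311 ≈ 389.64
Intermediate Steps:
a = -81 (a = 4 - 85 = -81)
r(I) = 2*I/(-10 + I) (r(I) = (2*I)/(-10 + I) = 2*I/(-10 + I))
389 + (a - 7)/(-138 + r(1)) = 389 + (-81 - 7)/(-138 + 2*1/(-10 + 1)) = 389 - 88/(-138 + 2*1/(-9)) = 389 - 88/(-138 + 2*1*(-⅑)) = 389 - 88/(-138 - 2/9) = 389 - 88/(-1244/9) = 389 - 88*(-9/1244) = 389 + 198/311 = 121177/311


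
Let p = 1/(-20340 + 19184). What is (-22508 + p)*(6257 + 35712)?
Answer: -1092001861281/1156 ≈ -9.4464e+8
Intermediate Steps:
p = -1/1156 (p = 1/(-1156) = -1/1156 ≈ -0.00086505)
(-22508 + p)*(6257 + 35712) = (-22508 - 1/1156)*(6257 + 35712) = -26019249/1156*41969 = -1092001861281/1156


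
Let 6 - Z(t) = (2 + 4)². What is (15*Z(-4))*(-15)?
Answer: 6750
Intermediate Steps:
Z(t) = -30 (Z(t) = 6 - (2 + 4)² = 6 - 1*6² = 6 - 1*36 = 6 - 36 = -30)
(15*Z(-4))*(-15) = (15*(-30))*(-15) = -450*(-15) = 6750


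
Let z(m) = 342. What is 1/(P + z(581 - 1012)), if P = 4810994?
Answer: 1/4811336 ≈ 2.0784e-7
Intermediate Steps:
1/(P + z(581 - 1012)) = 1/(4810994 + 342) = 1/4811336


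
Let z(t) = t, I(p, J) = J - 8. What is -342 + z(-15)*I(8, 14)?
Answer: -432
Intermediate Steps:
I(p, J) = -8 + J
-342 + z(-15)*I(8, 14) = -342 - 15*(-8 + 14) = -342 - 15*6 = -342 - 90 = -432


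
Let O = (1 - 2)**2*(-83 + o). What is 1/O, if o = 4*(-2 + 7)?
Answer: -1/63 ≈ -0.015873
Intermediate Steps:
o = 20 (o = 4*5 = 20)
O = -63 (O = (1 - 2)**2*(-83 + 20) = (-1)**2*(-63) = 1*(-63) = -63)
1/O = 1/(-63) = -1/63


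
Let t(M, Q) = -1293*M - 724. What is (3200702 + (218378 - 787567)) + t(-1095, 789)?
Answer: 4046624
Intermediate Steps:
t(M, Q) = -724 - 1293*M
(3200702 + (218378 - 787567)) + t(-1095, 789) = (3200702 + (218378 - 787567)) + (-724 - 1293*(-1095)) = (3200702 - 569189) + (-724 + 1415835) = 2631513 + 1415111 = 4046624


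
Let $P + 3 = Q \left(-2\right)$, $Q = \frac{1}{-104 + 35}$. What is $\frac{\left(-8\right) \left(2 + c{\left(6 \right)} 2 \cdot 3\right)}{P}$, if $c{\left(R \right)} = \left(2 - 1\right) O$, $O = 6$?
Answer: $\frac{20976}{205} \approx 102.32$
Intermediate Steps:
$Q = - \frac{1}{69}$ ($Q = \frac{1}{-69} = - \frac{1}{69} \approx -0.014493$)
$c{\left(R \right)} = 6$ ($c{\left(R \right)} = \left(2 - 1\right) 6 = 1 \cdot 6 = 6$)
$P = - \frac{205}{69}$ ($P = -3 - - \frac{2}{69} = -3 + \frac{2}{69} = - \frac{205}{69} \approx -2.971$)
$\frac{\left(-8\right) \left(2 + c{\left(6 \right)} 2 \cdot 3\right)}{P} = \frac{\left(-8\right) \left(2 + 6 \cdot 2 \cdot 3\right)}{- \frac{205}{69}} = - 8 \left(2 + 12 \cdot 3\right) \left(- \frac{69}{205}\right) = - 8 \left(2 + 36\right) \left(- \frac{69}{205}\right) = \left(-8\right) 38 \left(- \frac{69}{205}\right) = \left(-304\right) \left(- \frac{69}{205}\right) = \frac{20976}{205}$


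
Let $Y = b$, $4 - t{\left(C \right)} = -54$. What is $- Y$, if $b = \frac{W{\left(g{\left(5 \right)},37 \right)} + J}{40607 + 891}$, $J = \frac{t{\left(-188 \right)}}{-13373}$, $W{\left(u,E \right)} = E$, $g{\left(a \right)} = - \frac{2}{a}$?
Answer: $- \frac{494743}{554952754} \approx -0.0008915$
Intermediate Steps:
$t{\left(C \right)} = 58$ ($t{\left(C \right)} = 4 - -54 = 4 + 54 = 58$)
$J = - \frac{58}{13373}$ ($J = \frac{58}{-13373} = 58 \left(- \frac{1}{13373}\right) = - \frac{58}{13373} \approx -0.0043371$)
$b = \frac{494743}{554952754}$ ($b = \frac{37 - \frac{58}{13373}}{40607 + 891} = \frac{494743}{13373 \cdot 41498} = \frac{494743}{13373} \cdot \frac{1}{41498} = \frac{494743}{554952754} \approx 0.0008915$)
$Y = \frac{494743}{554952754} \approx 0.0008915$
$- Y = \left(-1\right) \frac{494743}{554952754} = - \frac{494743}{554952754}$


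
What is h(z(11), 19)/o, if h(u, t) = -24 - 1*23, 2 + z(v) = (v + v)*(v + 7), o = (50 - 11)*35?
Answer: -47/1365 ≈ -0.034432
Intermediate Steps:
o = 1365 (o = 39*35 = 1365)
z(v) = -2 + 2*v*(7 + v) (z(v) = -2 + (v + v)*(v + 7) = -2 + (2*v)*(7 + v) = -2 + 2*v*(7 + v))
h(u, t) = -47 (h(u, t) = -24 - 23 = -47)
h(z(11), 19)/o = -47/1365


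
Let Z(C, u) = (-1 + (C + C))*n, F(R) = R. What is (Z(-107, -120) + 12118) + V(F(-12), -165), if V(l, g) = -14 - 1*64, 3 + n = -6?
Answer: 13975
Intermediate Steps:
n = -9 (n = -3 - 6 = -9)
V(l, g) = -78 (V(l, g) = -14 - 64 = -78)
Z(C, u) = 9 - 18*C (Z(C, u) = (-1 + (C + C))*(-9) = (-1 + 2*C)*(-9) = 9 - 18*C)
(Z(-107, -120) + 12118) + V(F(-12), -165) = ((9 - 18*(-107)) + 12118) - 78 = ((9 + 1926) + 12118) - 78 = (1935 + 12118) - 78 = 14053 - 78 = 13975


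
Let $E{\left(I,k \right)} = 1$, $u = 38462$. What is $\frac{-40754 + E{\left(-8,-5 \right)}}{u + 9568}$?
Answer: $- \frac{40753}{48030} \approx -0.84849$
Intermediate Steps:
$\frac{-40754 + E{\left(-8,-5 \right)}}{u + 9568} = \frac{-40754 + 1}{38462 + 9568} = - \frac{40753}{48030}$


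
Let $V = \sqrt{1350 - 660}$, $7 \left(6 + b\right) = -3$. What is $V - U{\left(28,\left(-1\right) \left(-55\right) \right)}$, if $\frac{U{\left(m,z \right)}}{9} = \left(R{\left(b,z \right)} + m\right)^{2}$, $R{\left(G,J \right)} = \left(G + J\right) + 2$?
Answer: $- \frac{2722500}{49} + \sqrt{690} \approx -55535.0$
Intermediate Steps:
$b = - \frac{45}{7}$ ($b = -6 + \frac{1}{7} \left(-3\right) = -6 - \frac{3}{7} = - \frac{45}{7} \approx -6.4286$)
$R{\left(G,J \right)} = 2 + G + J$
$V = \sqrt{690} \approx 26.268$
$U{\left(m,z \right)} = 9 \left(- \frac{31}{7} + m + z\right)^{2}$ ($U{\left(m,z \right)} = 9 \left(\left(2 - \frac{45}{7} + z\right) + m\right)^{2} = 9 \left(\left(- \frac{31}{7} + z\right) + m\right)^{2} = 9 \left(- \frac{31}{7} + m + z\right)^{2}$)
$V - U{\left(28,\left(-1\right) \left(-55\right) \right)} = \sqrt{690} - \frac{9 \left(-31 + 7 \cdot 28 + 7 \left(\left(-1\right) \left(-55\right)\right)\right)^{2}}{49} = \sqrt{690} - \frac{9 \left(-31 + 196 + 7 \cdot 55\right)^{2}}{49} = \sqrt{690} - \frac{9 \left(-31 + 196 + 385\right)^{2}}{49} = \sqrt{690} - \frac{9 \cdot 550^{2}}{49} = \sqrt{690} - \frac{9}{49} \cdot 302500 = \sqrt{690} - \frac{2722500}{49} = - \frac{2722500}{49} + \sqrt{690}$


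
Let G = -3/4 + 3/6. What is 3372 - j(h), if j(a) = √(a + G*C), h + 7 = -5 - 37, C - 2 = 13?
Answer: 3372 - I*√211/2 ≈ 3372.0 - 7.2629*I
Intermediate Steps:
C = 15 (C = 2 + 13 = 15)
G = -¼ (G = -3*¼ + 3*(⅙) = -¾ + ½ = -¼ ≈ -0.25000)
h = -49 (h = -7 + (-5 - 37) = -7 - 42 = -49)
j(a) = √(-15/4 + a) (j(a) = √(a - ¼*15) = √(a - 15/4) = √(-15/4 + a))
3372 - j(h) = 3372 - √(-15 + 4*(-49))/2 = 3372 - √(-15 - 196)/2 = 3372 - √(-211)/2 = 3372 - I*√211/2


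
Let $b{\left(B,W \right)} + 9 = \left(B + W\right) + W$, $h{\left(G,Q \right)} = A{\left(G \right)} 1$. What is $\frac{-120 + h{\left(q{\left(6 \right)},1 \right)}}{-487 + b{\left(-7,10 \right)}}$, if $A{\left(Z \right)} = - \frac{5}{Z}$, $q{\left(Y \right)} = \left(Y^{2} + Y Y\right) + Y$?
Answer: $\frac{9365}{37674} \approx 0.24858$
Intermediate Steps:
$q{\left(Y \right)} = Y + 2 Y^{2}$ ($q{\left(Y \right)} = \left(Y^{2} + Y^{2}\right) + Y = 2 Y^{2} + Y = Y + 2 Y^{2}$)
$h{\left(G,Q \right)} = - \frac{5}{G}$ ($h{\left(G,Q \right)} = - \frac{5}{G} 1 = - \frac{5}{G}$)
$b{\left(B,W \right)} = -9 + B + 2 W$ ($b{\left(B,W \right)} = -9 + \left(\left(B + W\right) + W\right) = -9 + \left(B + 2 W\right) = -9 + B + 2 W$)
$\frac{-120 + h{\left(q{\left(6 \right)},1 \right)}}{-487 + b{\left(-7,10 \right)}} = \frac{-120 - \frac{5}{6 \left(1 + 2 \cdot 6\right)}}{-487 - -4} = \frac{-120 - \frac{5}{6 \left(1 + 12\right)}}{-487 - -4} = \frac{-120 - \frac{5}{6 \cdot 13}}{-487 + 4} = \frac{-120 - \frac{5}{78}}{-483} = \left(-120 - \frac{5}{78}\right) \left(- \frac{1}{483}\right) = \left(- \frac{9365}{78}\right) \left(- \frac{1}{483}\right) = \frac{9365}{37674}$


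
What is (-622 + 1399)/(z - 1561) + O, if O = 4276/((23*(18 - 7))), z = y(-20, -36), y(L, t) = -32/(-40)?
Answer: 32374171/1973653 ≈ 16.403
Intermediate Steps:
y(L, t) = 4/5 (y(L, t) = -32*(-1/40) = 4/5)
z = 4/5 ≈ 0.80000
O = 4276/253 (O = 4276/((23*11)) = 4276/253 ≈ 16.901)
(-622 + 1399)/(z - 1561) + O = (-622 + 1399)/(4/5 - 1561) + 4276/253 = 777/(-7801/5) + 4276/253 = 777*(-5/7801) + 4276/253 = -3885/7801 + 4276/253 = 32374171/1973653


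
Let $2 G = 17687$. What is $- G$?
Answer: $- \frac{17687}{2} \approx -8843.5$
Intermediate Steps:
$G = \frac{17687}{2}$ ($G = \frac{1}{2} \cdot 17687 = \frac{17687}{2} \approx 8843.5$)
$- G = \left(-1\right) \frac{17687}{2} = - \frac{17687}{2}$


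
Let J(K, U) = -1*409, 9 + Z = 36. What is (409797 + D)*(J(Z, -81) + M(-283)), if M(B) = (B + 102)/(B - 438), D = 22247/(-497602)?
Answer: -30047806516138638/179385521 ≈ -1.6750e+8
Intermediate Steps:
Z = 27 (Z = -9 + 36 = 27)
D = -22247/497602 (D = 22247*(-1/497602) = -22247/497602 ≈ -0.044708)
M(B) = (102 + B)/(-438 + B)
J(K, U) = -409
(409797 + D)*(J(Z, -81) + M(-283)) = (409797 - 22247/497602)*(-409 + (102 - 283)/(-438 - 283)) = 203915784547*(-409 - 181/(-721))/497602 = 203915784547*(-409 - 1/721*(-181))/497602 = 203915784547*(-409 + 181/721)/497602 = (203915784547/497602)*(-294708/721) = -30047806516138638/179385521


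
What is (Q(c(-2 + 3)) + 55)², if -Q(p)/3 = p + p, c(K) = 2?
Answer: 1849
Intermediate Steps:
Q(p) = -6*p (Q(p) = -3*(p + p) = -6*p)
(Q(c(-2 + 3)) + 55)² = (-6*2 + 55)² = (-12 + 55)² = 43² = 1849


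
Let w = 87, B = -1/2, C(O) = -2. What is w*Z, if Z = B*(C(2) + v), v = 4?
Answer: -87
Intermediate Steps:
B = -½ (B = -1*½ = -½ ≈ -0.50000)
Z = -1 (Z = -(-2 + 4)/2 = -½*2 = -1)
w*Z = 87*(-1) = -87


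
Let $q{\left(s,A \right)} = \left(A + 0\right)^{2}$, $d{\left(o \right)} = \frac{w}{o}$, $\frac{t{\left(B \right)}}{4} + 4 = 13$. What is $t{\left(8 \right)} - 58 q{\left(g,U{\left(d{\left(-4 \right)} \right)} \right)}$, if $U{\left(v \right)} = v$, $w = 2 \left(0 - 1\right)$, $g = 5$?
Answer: $\frac{43}{2} \approx 21.5$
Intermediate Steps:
$t{\left(B \right)} = 36$ ($t{\left(B \right)} = -16 + 4 \cdot 13 = -16 + 52 = 36$)
$w = -2$ ($w = 2 \left(-1\right) = -2$)
$d{\left(o \right)} = - \frac{2}{o}$
$q{\left(s,A \right)} = A^{2}$
$t{\left(8 \right)} - 58 q{\left(g,U{\left(d{\left(-4 \right)} \right)} \right)} = 36 - 58 \left(- \frac{2}{-4}\right)^{2} = 36 - 58 \left(\left(-2\right) \left(- \frac{1}{4}\right)\right)^{2} = 36 - \frac{58}{4} = 36 - \frac{29}{2} = \frac{43}{2}$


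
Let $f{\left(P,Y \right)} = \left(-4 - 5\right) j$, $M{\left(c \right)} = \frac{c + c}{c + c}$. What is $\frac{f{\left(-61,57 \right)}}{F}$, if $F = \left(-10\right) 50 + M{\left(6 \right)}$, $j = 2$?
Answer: $\frac{18}{499} \approx 0.036072$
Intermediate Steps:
$M{\left(c \right)} = 1$ ($M{\left(c \right)} = \frac{2 c}{2 c} = 2 c \frac{1}{2 c} = 1$)
$F = -499$ ($F = \left(-10\right) 50 + 1 = -500 + 1 = -499$)
$f{\left(P,Y \right)} = -18$ ($f{\left(P,Y \right)} = \left(-4 - 5\right) 2 = \left(-9\right) 2 = -18$)
$\frac{f{\left(-61,57 \right)}}{F} = - \frac{18}{-499} = \left(-18\right) \left(- \frac{1}{499}\right) = \frac{18}{499}$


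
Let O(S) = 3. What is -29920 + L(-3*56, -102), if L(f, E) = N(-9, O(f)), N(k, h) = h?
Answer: -29917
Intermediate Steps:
L(f, E) = 3
-29920 + L(-3*56, -102) = -29920 + 3 = -29917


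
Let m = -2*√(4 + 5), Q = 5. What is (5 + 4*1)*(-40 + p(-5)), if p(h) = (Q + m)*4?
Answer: -396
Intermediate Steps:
m = -6 (m = -2*√9 = -2*3 = -6)
p(h) = -4 (p(h) = (5 - 6)*4 = -1*4 = -4)
(5 + 4*1)*(-40 + p(-5)) = (5 + 4*1)*(-40 - 4) = (5 + 4)*(-44) = 9*(-44) = -396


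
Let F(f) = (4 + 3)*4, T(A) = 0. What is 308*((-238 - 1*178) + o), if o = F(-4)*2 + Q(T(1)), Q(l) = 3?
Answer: -109956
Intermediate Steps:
F(f) = 28 (F(f) = 7*4 = 28)
o = 59 (o = 28*2 + 3 = 56 + 3 = 59)
308*((-238 - 1*178) + o) = 308*((-238 - 1*178) + 59) = 308*((-238 - 178) + 59) = 308*(-416 + 59) = 308*(-357) = -109956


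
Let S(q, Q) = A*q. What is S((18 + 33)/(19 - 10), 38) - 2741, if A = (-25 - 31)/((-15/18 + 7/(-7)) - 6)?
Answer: -126923/47 ≈ -2700.5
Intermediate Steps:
A = 336/47 (A = -56/((-15*1/18 + 7*(-⅐)) - 6) = -56/((-⅚ - 1) - 6) = -56/(-11/6 - 6) = -56/(-47/6) = -56*(-6/47) = 336/47 ≈ 7.1489)
S(q, Q) = 336*q/47
S((18 + 33)/(19 - 10), 38) - 2741 = 336*((18 + 33)/(19 - 10))/47 - 2741 = 336*(51/9)/47 - 2741 = 336*(51*(⅑))/47 - 2741 = (336/47)*(17/3) - 2741 = 1904/47 - 2741 = -126923/47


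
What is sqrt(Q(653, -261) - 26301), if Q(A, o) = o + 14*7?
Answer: 4*I*sqrt(1654) ≈ 162.68*I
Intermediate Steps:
Q(A, o) = 98 + o (Q(A, o) = o + 98 = 98 + o)
sqrt(Q(653, -261) - 26301) = sqrt((98 - 261) - 26301) = sqrt(-163 - 26301) = sqrt(-26464) = 4*I*sqrt(1654)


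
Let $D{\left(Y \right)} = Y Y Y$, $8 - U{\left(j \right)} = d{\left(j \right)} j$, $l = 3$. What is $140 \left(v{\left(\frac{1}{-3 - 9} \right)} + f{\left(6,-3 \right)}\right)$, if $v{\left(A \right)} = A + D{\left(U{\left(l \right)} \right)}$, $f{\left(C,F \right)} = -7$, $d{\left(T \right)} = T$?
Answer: $- \frac{3395}{3} \approx -1131.7$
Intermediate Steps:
$U{\left(j \right)} = 8 - j^{2}$ ($U{\left(j \right)} = 8 - j j = 8 - j^{2}$)
$D{\left(Y \right)} = Y^{3}$ ($D{\left(Y \right)} = Y^{2} Y = Y^{3}$)
$v{\left(A \right)} = -1 + A$ ($v{\left(A \right)} = A + \left(8 - 3^{2}\right)^{3} = A + \left(8 - 9\right)^{3} = A + \left(-1\right)^{3} = A - 1 = -1 + A$)
$140 \left(v{\left(\frac{1}{-3 - 9} \right)} + f{\left(6,-3 \right)}\right) = 140 \left(\left(-1 + \frac{1}{-3 - 9}\right) - 7\right) = 140 \left(\left(-1 + \frac{1}{-12}\right) - 7\right) = 140 \left(\left(-1 - \frac{1}{12}\right) - 7\right) = 140 \left(- \frac{13}{12} - 7\right) = 140 \left(- \frac{97}{12}\right) = - \frac{3395}{3}$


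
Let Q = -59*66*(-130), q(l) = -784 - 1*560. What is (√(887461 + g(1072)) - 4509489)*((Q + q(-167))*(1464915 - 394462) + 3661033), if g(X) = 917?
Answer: -2437151931481591029 + 540449689861*√888378 ≈ -2.4366e+18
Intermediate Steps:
q(l) = -1344 (q(l) = -784 - 560 = -1344)
Q = 506220 (Q = -3894*(-130) = 506220)
(√(887461 + g(1072)) - 4509489)*((Q + q(-167))*(1464915 - 394462) + 3661033) = (√(887461 + 917) - 4509489)*((506220 - 1344)*(1464915 - 394462) + 3661033) = (√888378 - 4509489)*(504876*1070453 + 3661033) = (-4509489 + √888378)*(540446028828 + 3661033) = (-4509489 + √888378)*540449689861 = -2437151931481591029 + 540449689861*√888378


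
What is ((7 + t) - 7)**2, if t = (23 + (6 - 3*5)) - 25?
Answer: 121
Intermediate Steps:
t = -11 (t = (23 + (6 - 15)) - 25 = (23 - 9) - 25 = 14 - 25 = -11)
((7 + t) - 7)**2 = ((7 - 11) - 7)**2 = (-4 - 7)**2 = (-11)**2 = 121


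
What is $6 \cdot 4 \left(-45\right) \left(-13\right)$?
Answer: $14040$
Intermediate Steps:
$6 \cdot 4 \left(-45\right) \left(-13\right) = 24 \left(-45\right) \left(-13\right) = \left(-1080\right) \left(-13\right) = 14040$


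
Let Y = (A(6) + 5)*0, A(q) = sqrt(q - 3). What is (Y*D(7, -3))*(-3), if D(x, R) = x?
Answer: 0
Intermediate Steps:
A(q) = sqrt(-3 + q)
Y = 0 (Y = (sqrt(-3 + 6) + 5)*0 = (sqrt(3) + 5)*0 = (5 + sqrt(3))*0 = 0)
(Y*D(7, -3))*(-3) = (0*7)*(-3) = 0*(-3) = 0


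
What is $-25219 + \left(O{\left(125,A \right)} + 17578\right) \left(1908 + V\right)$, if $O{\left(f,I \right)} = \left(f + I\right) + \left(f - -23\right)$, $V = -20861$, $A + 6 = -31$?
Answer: $-337653961$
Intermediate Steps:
$A = -37$ ($A = -6 - 31 = -37$)
$O{\left(f,I \right)} = 23 + I + 2 f$ ($O{\left(f,I \right)} = \left(I + f\right) + \left(f + 23\right) = \left(I + f\right) + \left(23 + f\right) = 23 + I + 2 f$)
$-25219 + \left(O{\left(125,A \right)} + 17578\right) \left(1908 + V\right) = -25219 + \left(\left(23 - 37 + 2 \cdot 125\right) + 17578\right) \left(1908 - 20861\right) = -25219 + \left(\left(23 - 37 + 250\right) + 17578\right) \left(-18953\right) = -25219 + \left(236 + 17578\right) \left(-18953\right) = -25219 + 17814 \left(-18953\right) = -25219 - 337628742 = -337653961$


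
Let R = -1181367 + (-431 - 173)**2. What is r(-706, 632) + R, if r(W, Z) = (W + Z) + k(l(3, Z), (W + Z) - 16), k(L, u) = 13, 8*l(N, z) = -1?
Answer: -816612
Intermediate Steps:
l(N, z) = -1/8 (l(N, z) = (1/8)*(-1) = -1/8)
r(W, Z) = 13 + W + Z (r(W, Z) = (W + Z) + 13 = 13 + W + Z)
R = -816551 (R = -1181367 + (-604)**2 = -1181367 + 364816 = -816551)
r(-706, 632) + R = (13 - 706 + 632) - 816551 = -61 - 816551 = -816612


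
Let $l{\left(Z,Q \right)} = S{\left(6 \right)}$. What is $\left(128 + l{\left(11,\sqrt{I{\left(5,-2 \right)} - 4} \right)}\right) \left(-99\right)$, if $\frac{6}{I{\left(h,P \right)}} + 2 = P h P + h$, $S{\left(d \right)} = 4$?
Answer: $-13068$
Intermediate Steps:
$I{\left(h,P \right)} = \frac{6}{-2 + h + h P^{2}}$ ($I{\left(h,P \right)} = \frac{6}{-2 + \left(P h P + h\right)} = \frac{6}{-2 + \left(h P^{2} + h\right)} = \frac{6}{-2 + \left(h + h P^{2}\right)} = \frac{6}{-2 + h + h P^{2}}$)
$l{\left(Z,Q \right)} = 4$
$\left(128 + l{\left(11,\sqrt{I{\left(5,-2 \right)} - 4} \right)}\right) \left(-99\right) = \left(128 + 4\right) \left(-99\right) = 132 \left(-99\right) = -13068$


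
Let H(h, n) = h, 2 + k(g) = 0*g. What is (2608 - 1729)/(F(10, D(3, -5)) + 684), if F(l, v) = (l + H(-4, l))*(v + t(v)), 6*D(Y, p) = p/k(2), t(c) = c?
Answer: 879/689 ≈ 1.2758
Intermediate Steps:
k(g) = -2 (k(g) = -2 + 0*g = -2 + 0 = -2)
D(Y, p) = -p/12 (D(Y, p) = (p/(-2))/6 = (p*(-½))/6 = (-p/2)/6 = -p/12)
F(l, v) = 2*v*(-4 + l) (F(l, v) = (l - 4)*(v + v) = (-4 + l)*(2*v) = 2*v*(-4 + l))
(2608 - 1729)/(F(10, D(3, -5)) + 684) = (2608 - 1729)/(2*(-1/12*(-5))*(-4 + 10) + 684) = 879/(2*(5/12)*6 + 684) = 879/(5 + 684) = 879/689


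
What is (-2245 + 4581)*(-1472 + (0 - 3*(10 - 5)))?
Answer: -3473632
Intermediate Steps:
(-2245 + 4581)*(-1472 + (0 - 3*(10 - 5))) = 2336*(-1472 + (0 - 3*5)) = 2336*(-1472 + (0 - 15)) = 2336*(-1472 - 15) = 2336*(-1487) = -3473632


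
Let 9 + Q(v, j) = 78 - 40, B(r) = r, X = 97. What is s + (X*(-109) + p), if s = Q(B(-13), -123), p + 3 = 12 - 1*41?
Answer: -10576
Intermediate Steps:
p = -32 (p = -3 + (12 - 1*41) = -3 + (12 - 41) = -3 - 29 = -32)
Q(v, j) = 29 (Q(v, j) = -9 + (78 - 40) = -9 + 38 = 29)
s = 29
s + (X*(-109) + p) = 29 + (97*(-109) - 32) = 29 + (-10573 - 32) = 29 - 10605 = -10576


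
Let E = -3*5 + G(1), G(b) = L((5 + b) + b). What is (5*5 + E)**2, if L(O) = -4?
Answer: 36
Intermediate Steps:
G(b) = -4
E = -19 (E = -3*5 - 4 = -15 - 4 = -19)
(5*5 + E)**2 = (5*5 - 19)**2 = (25 - 19)**2 = 6**2 = 36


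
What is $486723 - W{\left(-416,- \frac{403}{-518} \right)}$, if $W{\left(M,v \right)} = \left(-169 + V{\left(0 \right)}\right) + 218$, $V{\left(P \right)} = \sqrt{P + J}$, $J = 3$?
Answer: $486674 - \sqrt{3} \approx 4.8667 \cdot 10^{5}$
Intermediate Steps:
$V{\left(P \right)} = \sqrt{3 + P}$ ($V{\left(P \right)} = \sqrt{P + 3} = \sqrt{3 + P}$)
$W{\left(M,v \right)} = 49 + \sqrt{3}$ ($W{\left(M,v \right)} = \left(-169 + \sqrt{3 + 0}\right) + 218 = \left(-169 + \sqrt{3}\right) + 218 = 49 + \sqrt{3}$)
$486723 - W{\left(-416,- \frac{403}{-518} \right)} = 486723 - \left(49 + \sqrt{3}\right) = 486674 - \sqrt{3}$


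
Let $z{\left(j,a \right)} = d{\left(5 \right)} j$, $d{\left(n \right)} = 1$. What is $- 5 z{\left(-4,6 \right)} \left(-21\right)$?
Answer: $-420$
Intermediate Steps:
$z{\left(j,a \right)} = j$ ($z{\left(j,a \right)} = 1 j = j$)
$- 5 z{\left(-4,6 \right)} \left(-21\right) = \left(-5\right) \left(-4\right) \left(-21\right) = 20 \left(-21\right) = -420$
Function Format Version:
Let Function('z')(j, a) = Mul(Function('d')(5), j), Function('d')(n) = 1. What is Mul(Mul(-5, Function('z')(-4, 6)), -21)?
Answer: -420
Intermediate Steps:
Function('z')(j, a) = j (Function('z')(j, a) = Mul(1, j) = j)
Mul(Mul(-5, Function('z')(-4, 6)), -21) = Mul(Mul(-5, -4), -21) = Mul(20, -21) = -420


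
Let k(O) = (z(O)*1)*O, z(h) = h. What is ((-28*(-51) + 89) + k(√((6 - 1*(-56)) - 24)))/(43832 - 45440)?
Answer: -1555/1608 ≈ -0.96704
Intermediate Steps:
k(O) = O² (k(O) = (O*1)*O = O*O = O²)
((-28*(-51) + 89) + k(√((6 - 1*(-56)) - 24)))/(43832 - 45440) = ((-28*(-51) + 89) + (√((6 - 1*(-56)) - 24))²)/(43832 - 45440) = ((1428 + 89) + (√((6 + 56) - 24))²)/(-1608) = (1517 + (√(62 - 24))²)*(-1/1608) = (1517 + (√38)²)*(-1/1608) = (1517 + 38)*(-1/1608) = 1555*(-1/1608) = -1555/1608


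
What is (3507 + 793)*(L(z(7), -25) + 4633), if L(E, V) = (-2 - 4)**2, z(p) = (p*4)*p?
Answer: 20076700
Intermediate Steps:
z(p) = 4*p**2 (z(p) = (4*p)*p = 4*p**2)
L(E, V) = 36 (L(E, V) = (-6)**2 = 36)
(3507 + 793)*(L(z(7), -25) + 4633) = (3507 + 793)*(36 + 4633) = 4300*4669 = 20076700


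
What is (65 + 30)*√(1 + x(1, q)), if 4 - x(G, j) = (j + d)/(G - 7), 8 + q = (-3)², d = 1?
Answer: 380*√3/3 ≈ 219.39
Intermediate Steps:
q = 1 (q = -8 + (-3)² = -8 + 9 = 1)
x(G, j) = 4 - (1 + j)/(-7 + G) (x(G, j) = 4 - (j + 1)/(G - 7) = 4 - (1 + j)/(-7 + G))
(65 + 30)*√(1 + x(1, q)) = (65 + 30)*√(1 + (-29 - 1*1 + 4*1)/(-7 + 1)) = 95*√(1 + (-29 - 1 + 4)/(-6)) = 95*√(1 - ⅙*(-26)) = 95*√(1 + 13/3) = 95*√(16/3) = 95*(4*√3/3) = 380*√3/3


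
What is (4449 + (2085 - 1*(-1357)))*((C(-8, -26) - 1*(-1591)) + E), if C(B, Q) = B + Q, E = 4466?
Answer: 47527493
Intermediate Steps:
(4449 + (2085 - 1*(-1357)))*((C(-8, -26) - 1*(-1591)) + E) = (4449 + (2085 - 1*(-1357)))*(((-8 - 26) - 1*(-1591)) + 4466) = (4449 + (2085 + 1357))*((-34 + 1591) + 4466) = (4449 + 3442)*(1557 + 4466) = 7891*6023 = 47527493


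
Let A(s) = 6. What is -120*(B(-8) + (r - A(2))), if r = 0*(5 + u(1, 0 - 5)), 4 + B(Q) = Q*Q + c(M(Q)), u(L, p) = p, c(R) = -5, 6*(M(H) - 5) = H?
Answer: -5880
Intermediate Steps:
M(H) = 5 + H/6
B(Q) = -9 + Q**2 (B(Q) = -4 + (Q*Q - 5) = -4 + (Q**2 - 5) = -4 + (-5 + Q**2) = -9 + Q**2)
r = 0 (r = 0*(5 + (0 - 5)) = 0*(5 - 5) = 0*0 = 0)
-120*(B(-8) + (r - A(2))) = -120*((-9 + (-8)**2) + (0 - 1*6)) = -120*((-9 + 64) + (0 - 6)) = -120*(55 - 6) = -120*49 = -5880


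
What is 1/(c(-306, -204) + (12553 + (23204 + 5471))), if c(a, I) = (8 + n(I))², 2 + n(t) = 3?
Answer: 1/41309 ≈ 2.4208e-5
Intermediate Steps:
n(t) = 1 (n(t) = -2 + 3 = 1)
c(a, I) = 81 (c(a, I) = (8 + 1)² = 9² = 81)
1/(c(-306, -204) + (12553 + (23204 + 5471))) = 1/(81 + (12553 + (23204 + 5471))) = 1/(81 + (12553 + 28675)) = 1/(81 + 41228) = 1/41309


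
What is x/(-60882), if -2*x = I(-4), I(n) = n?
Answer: -1/30441 ≈ -3.2850e-5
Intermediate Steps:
x = 2 (x = -1/2*(-4) = 2)
x/(-60882) = 2/(-60882) = 2*(-1/60882) = -1/30441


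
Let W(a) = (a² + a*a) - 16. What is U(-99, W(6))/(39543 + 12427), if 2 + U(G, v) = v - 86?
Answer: -16/25985 ≈ -0.00061574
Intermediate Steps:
W(a) = -16 + 2*a² (W(a) = (a² + a²) - 16 = 2*a² - 16 = -16 + 2*a²)
U(G, v) = -88 + v (U(G, v) = -2 + (v - 86) = -2 + (-86 + v) = -88 + v)
U(-99, W(6))/(39543 + 12427) = (-88 + (-16 + 2*6²))/(39543 + 12427) = (-88 + (-16 + 2*36))/51970 = (-88 + (-16 + 72))*(1/51970) = (-88 + 56)*(1/51970) = -32*1/51970 = -16/25985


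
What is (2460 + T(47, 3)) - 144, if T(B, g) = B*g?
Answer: 2457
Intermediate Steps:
(2460 + T(47, 3)) - 144 = (2460 + 47*3) - 144 = (2460 + 141) - 144 = 2601 - 144 = 2457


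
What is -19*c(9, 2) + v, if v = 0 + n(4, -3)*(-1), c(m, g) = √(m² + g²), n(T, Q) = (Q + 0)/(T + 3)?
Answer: 3/7 - 19*√85 ≈ -174.74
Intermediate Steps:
n(T, Q) = Q/(3 + T)
c(m, g) = √(g² + m²)
v = 3/7 (v = 0 - 3/(3 + 4)*(-1) = 0 - 3/7*(-1) = 0 + 3/7 = 3/7 ≈ 0.42857)
-19*c(9, 2) + v = -19*√(2² + 9²) + 3/7 = -19*√(4 + 81) + 3/7 = -19*√85 + 3/7 = 3/7 - 19*√85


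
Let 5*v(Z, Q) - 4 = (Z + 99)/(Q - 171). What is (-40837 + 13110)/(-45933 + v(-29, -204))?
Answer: 10397625/17224589 ≈ 0.60365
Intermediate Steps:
v(Z, Q) = 4/5 + (99 + Z)/(5*(-171 + Q)) (v(Z, Q) = 4/5 + ((Z + 99)/(Q - 171))/5 = 4/5 + ((99 + Z)/(-171 + Q))/5 = 4/5 + (99 + Z)/(5*(-171 + Q)))
(-40837 + 13110)/(-45933 + v(-29, -204)) = (-40837 + 13110)/(-45933 + (-585 - 29 + 4*(-204))/(5*(-171 - 204))) = -27727/(-45933 + (1/5)*(-585 - 29 - 816)/(-375)) = -27727/(-45933 + (1/5)*(-1/375)*(-1430)) = -27727/(-45933 + 286/375) = -27727/(-17224589/375) = -27727*(-375/17224589) = 10397625/17224589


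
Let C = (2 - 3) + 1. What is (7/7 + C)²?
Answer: 1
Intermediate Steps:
C = 0 (C = -1 + 1 = 0)
(7/7 + C)² = (7/7 + 0)² = (7*(⅐) + 0)² = (1 + 0)² = 1² = 1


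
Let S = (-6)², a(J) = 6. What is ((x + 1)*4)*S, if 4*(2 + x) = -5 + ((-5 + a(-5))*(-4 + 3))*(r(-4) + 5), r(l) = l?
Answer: -360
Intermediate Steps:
x = -7/2 (x = -2 + (-5 + ((-5 + 6)*(-4 + 3))*(-4 + 5))/4 = -2 + (-5 + (1*(-1))*1)/4 = -2 + (-5 - 1*1)/4 = -2 + (-5 - 1)/4 = -2 + (¼)*(-6) = -2 - 3/2 = -7/2 ≈ -3.5000)
S = 36
((x + 1)*4)*S = ((-7/2 + 1)*4)*36 = -5/2*4*36 = -10*36 = -360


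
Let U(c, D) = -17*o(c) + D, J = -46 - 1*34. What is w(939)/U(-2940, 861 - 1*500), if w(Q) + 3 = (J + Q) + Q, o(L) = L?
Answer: 1795/50341 ≈ 0.035657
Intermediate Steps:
J = -80 (J = -46 - 34 = -80)
U(c, D) = D - 17*c (U(c, D) = -17*c + D = D - 17*c)
w(Q) = -83 + 2*Q (w(Q) = -3 + ((-80 + Q) + Q) = -3 + (-80 + 2*Q) = -83 + 2*Q)
w(939)/U(-2940, 861 - 1*500) = (-83 + 2*939)/((861 - 1*500) - 17*(-2940)) = (-83 + 1878)/((861 - 500) + 49980) = 1795/(361 + 49980) = 1795/50341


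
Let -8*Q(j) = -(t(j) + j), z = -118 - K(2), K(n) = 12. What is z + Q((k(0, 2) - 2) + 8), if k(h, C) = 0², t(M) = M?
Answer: -257/2 ≈ -128.50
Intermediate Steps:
k(h, C) = 0
z = -130 (z = -118 - 1*12 = -118 - 12 = -130)
Q(j) = j/4 (Q(j) = -(-1)*(j + j)/8 = -(-1)*2*j/8 = -(-1)*j/4 = j/4)
z + Q((k(0, 2) - 2) + 8) = -130 + ((0 - 2) + 8)/4 = -130 + (-2 + 8)/4 = -130 + (¼)*6 = -130 + 3/2 = -257/2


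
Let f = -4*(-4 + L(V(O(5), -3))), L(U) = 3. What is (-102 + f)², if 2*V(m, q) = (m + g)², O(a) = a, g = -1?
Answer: 9604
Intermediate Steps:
V(m, q) = (-1 + m)²/2 (V(m, q) = (m - 1)²/2 = (-1 + m)²/2)
f = 4 (f = -4*(-4 + 3) = -4*(-1) = 4)
(-102 + f)² = (-102 + 4)² = (-98)² = 9604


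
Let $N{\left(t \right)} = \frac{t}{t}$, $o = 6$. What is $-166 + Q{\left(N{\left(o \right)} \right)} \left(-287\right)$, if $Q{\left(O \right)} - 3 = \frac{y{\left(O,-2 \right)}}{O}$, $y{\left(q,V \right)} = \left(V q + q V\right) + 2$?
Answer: $-453$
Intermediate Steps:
$y{\left(q,V \right)} = 2 + 2 V q$ ($y{\left(q,V \right)} = \left(V q + V q\right) + 2 = 2 V q + 2 = 2 + 2 V q$)
$N{\left(t \right)} = 1$
$Q{\left(O \right)} = 3 + \frac{2 - 4 O}{O}$ ($Q{\left(O \right)} = 3 + \frac{2 + 2 \left(-2\right) O}{O} = 3 + \frac{2 - 4 O}{O}$)
$-166 + Q{\left(N{\left(o \right)} \right)} \left(-287\right) = -166 + \frac{2 - 1}{1} \left(-287\right) = -166 + 1 \left(2 - 1\right) \left(-287\right) = -166 + 1 \cdot 1 \left(-287\right) = -166 + 1 \left(-287\right) = -166 - 287 = -453$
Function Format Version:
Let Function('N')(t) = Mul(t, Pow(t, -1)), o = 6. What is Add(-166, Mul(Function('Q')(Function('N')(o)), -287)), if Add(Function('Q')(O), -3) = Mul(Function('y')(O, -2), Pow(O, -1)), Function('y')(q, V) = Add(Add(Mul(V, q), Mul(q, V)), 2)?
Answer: -453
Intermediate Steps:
Function('y')(q, V) = Add(2, Mul(2, V, q)) (Function('y')(q, V) = Add(Add(Mul(V, q), Mul(V, q)), 2) = Add(Mul(2, V, q), 2) = Add(2, Mul(2, V, q)))
Function('N')(t) = 1
Function('Q')(O) = Add(3, Mul(Pow(O, -1), Add(2, Mul(-4, O)))) (Function('Q')(O) = Add(3, Mul(Add(2, Mul(2, -2, O)), Pow(O, -1))) = Add(3, Mul(Add(2, Mul(-4, O)), Pow(O, -1))) = Add(3, Mul(Pow(O, -1), Add(2, Mul(-4, O)))))
Add(-166, Mul(Function('Q')(Function('N')(o)), -287)) = Add(-166, Mul(Mul(Pow(1, -1), Add(2, Mul(-1, 1))), -287)) = Add(-166, Mul(Mul(1, Add(2, -1)), -287)) = Add(-166, Mul(Mul(1, 1), -287)) = Add(-166, Mul(1, -287)) = Add(-166, -287) = -453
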